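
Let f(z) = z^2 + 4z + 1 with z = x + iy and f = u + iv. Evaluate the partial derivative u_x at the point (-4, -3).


Step 1: f(z) = (x+iy)^2 + 4(x+iy) + 1
Step 2: u = (x^2 - y^2) + 4x + 1
Step 3: u_x = 2x + 4
Step 4: At (-4, -3): u_x = -8 + 4 = -4

-4


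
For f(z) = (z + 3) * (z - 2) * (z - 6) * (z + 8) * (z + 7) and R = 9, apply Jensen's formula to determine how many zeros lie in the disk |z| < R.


Jensen's formula: (1/2pi)*integral log|f(Re^it)|dt = log|f(0)| + sum_{|a_k|<R} log(R/|a_k|)
Step 1: f(0) = 3 * (-2) * (-6) * 8 * 7 = 2016
Step 2: log|f(0)| = log|-3| + log|2| + log|6| + log|-8| + log|-7| = 7.6089
Step 3: Zeros inside |z| < 9: -3, 2, 6, -8, -7
Step 4: Jensen sum = log(9/3) + log(9/2) + log(9/6) + log(9/8) + log(9/7) = 3.3773
Step 5: n(R) = number of terms in the Jensen sum = count of zeros inside |z| < 9 = 5

5


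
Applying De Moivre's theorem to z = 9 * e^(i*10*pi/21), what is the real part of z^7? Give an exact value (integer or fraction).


Step 1: By De Moivre's theorem, z^7 = 9^7 * e^(i*7*10*pi/21) = 4782969 * (cos(10*pi/3) + i*sin(10*pi/3))
Step 2: |z|^7 = 9^7 = 4782969
Step 3: Reduce the angle mod 2*pi: 10*pi/3 - 2*pi = 4*pi/3
Step 4: cos(4*pi/3) = -1/2
Step 5: Re(z^7) = 4782969 * (-1/2) = -4782969/2

-4782969/2


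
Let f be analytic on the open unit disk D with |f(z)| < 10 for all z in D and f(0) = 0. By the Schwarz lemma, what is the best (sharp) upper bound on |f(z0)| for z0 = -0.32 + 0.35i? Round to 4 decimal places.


Step 1: g = f/10 maps D -> D with g(0) = 0, so by the Schwarz lemma |g(z)| <= |z|, i.e. |f(z)| <= 10|z|; this is sharp (f(z) = 10z).
Step 2: |z0|^2 = (-0.32)^2 + 0.35^2 = 0.2249
Step 3: |z0| = sqrt(0.2249) = 0.474236
Step 4: Best bound = 10 * |z0| = 10 * 0.474236 = 4.7424

4.7424


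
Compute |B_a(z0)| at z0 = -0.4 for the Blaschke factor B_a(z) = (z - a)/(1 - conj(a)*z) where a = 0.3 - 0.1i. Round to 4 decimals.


Step 1: Numerator z0 - a = -0.4 - (0.3 - 0.1i) = -0.7 + 0.1i
Step 2: Denominator 1 - conj(a)*z0 = 1 - (0.3 + 0.1i)*(-0.4) = 1.12 + 0.04i
Step 3: |z0 - a|^2 = (-0.7)^2 + 0.1^2 = 0.5; |1 - conj(a)*z0|^2 = 1.12^2 + 0.04^2 = 1.256
Step 4: |B_a(-0.4)| = sqrt(0.5 / 1.256) = sqrt(0.398089)
Step 5: = 0.6309

0.6309


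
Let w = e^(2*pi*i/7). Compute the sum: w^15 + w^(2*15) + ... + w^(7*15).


Step 1: The sum sum_{j=1}^{n} w^(k*j) equals n if n | k, else 0.
Step 2: Here n = 7, k = 15
Step 3: Does n divide k? 7 | 15 -> False
Step 4: Sum = 0

0


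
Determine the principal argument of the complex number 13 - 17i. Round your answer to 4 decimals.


Step 1: z = 13 - 17i
Step 2: arg(z) = atan2(-17, 13)
Step 3: arg(z) = -0.9179

-0.9179


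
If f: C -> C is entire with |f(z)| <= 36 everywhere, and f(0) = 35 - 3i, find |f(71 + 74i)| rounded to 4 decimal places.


Step 1: By Liouville's theorem, a bounded entire function is constant.
Step 2: f(z) = f(0) = 35 - 3i for all z.
Step 3: |f(w)| = |35 - 3i| = sqrt(1225 + 9)
Step 4: = 35.1283

35.1283


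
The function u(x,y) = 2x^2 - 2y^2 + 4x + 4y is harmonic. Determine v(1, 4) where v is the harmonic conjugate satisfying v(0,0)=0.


Step 1: v_x = -u_y = 4y - 4
Step 2: v_y = u_x = 4x + 4
Step 3: v = 4xy - 4x + 4y + C
Step 4: v(0,0) = 0 => C = 0
Step 5: v(1, 4) = 28

28


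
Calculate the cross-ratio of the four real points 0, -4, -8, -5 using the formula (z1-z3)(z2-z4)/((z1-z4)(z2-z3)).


Step 1: (z1-z3)(z2-z4) = 8 * 1 = 8
Step 2: (z1-z4)(z2-z3) = 5 * 4 = 20
Step 3: Cross-ratio = 8/20 = 2/5

2/5


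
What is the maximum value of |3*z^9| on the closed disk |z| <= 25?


Step 1: On |z| = 25, |f(z)| = 3 * |z|^9 = 3 * 25^9
Step 2: By maximum modulus principle, maximum is on boundary.
Step 3: Maximum = 3 * 3814697265625 = 11444091796875

11444091796875


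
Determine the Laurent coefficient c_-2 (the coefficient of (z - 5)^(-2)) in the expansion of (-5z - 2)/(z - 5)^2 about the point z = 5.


Step 1: Write the numerator in powers of (z - 5): -5z - 2 = -5(z - 5) + (-5*5 - 2) = -5(z - 5) - 27
Step 2: Divide by (z - 5)^2: f(z) = -27(z - 5)^(-2) - 5(z - 5)^(-1)
Step 3: This finite sum is the Laurent series of f about z = 5.
Step 4: Coefficient of (z - 5)^(-2) = -5*5 - 2 = -27

-27


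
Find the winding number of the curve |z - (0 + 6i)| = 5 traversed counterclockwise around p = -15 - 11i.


Step 1: Center c = (0, 6), radius = 5
Step 2: |p - c|^2 = (-15)^2 + (-17)^2 = 514
Step 3: r^2 = 25
Step 4: |p-c| > r so winding number = 0

0


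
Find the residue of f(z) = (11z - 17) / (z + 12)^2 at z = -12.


Step 1: Pole of order 2 at z = -12
Step 2: Res = lim d/dz [(z + 12)^2 * f(z)] as z -> -12
Step 3: (z + 12)^2 * f(z) = 11z - 17
Step 4: d/dz[11z - 17] = 11

11


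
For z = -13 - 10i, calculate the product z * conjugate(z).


Step 1: conj(z) = -13 + 10i
Step 2: z * conj(z) = (-13)^2 + (-10)^2
Step 3: = 169 + 100 = 269

269


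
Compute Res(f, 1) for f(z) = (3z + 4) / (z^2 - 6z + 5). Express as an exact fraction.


Step 1: Q(z) = z^2 - 6z + 5 = (z - 1)(z - 5)
Step 2: Q'(z) = 2z - 6
Step 3: Q'(1) = -4, P(1) = 7
Step 4: Res = P(1)/Q'(1) = 7/(-4) = -7/4

-7/4


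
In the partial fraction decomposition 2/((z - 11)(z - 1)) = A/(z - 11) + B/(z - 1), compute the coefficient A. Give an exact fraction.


Step 1: Multiply both sides by (z - 11) and set z = 11
Step 2: A = 2 / (11 - 1)
Step 3: A = 2 / 10
Step 4: A = 1/5

1/5


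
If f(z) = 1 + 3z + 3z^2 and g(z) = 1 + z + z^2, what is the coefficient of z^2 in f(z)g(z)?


Step 1: z^2 term in f*g comes from: (1)*(z^2) + (3z)*(z) + (3z^2)*(1)
Step 2: = 1 + 3 + 3
Step 3: = 7

7


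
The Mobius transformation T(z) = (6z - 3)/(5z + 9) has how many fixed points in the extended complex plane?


Step 1: Fixed points satisfy T(z) = z
Step 2: 5z^2 + 3z + 3 = 0
Step 3: Discriminant = 3^2 - 4*5*3 = -51
Step 4: Number of fixed points = 2

2


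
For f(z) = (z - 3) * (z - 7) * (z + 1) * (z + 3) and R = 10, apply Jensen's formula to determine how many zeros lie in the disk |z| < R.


Jensen's formula: (1/2pi)*integral log|f(Re^it)|dt = log|f(0)| + sum_{|a_k|<R} log(R/|a_k|)
Step 1: f(0) = (-3) * (-7) * 1 * 3 = 63
Step 2: log|f(0)| = log|3| + log|7| + log|-1| + log|-3| = 4.1431
Step 3: Zeros inside |z| < 10: 3, 7, -1, -3
Step 4: Jensen sum = log(10/3) + log(10/7) + log(10/1) + log(10/3) = 5.0672
Step 5: n(R) = number of terms in the Jensen sum = count of zeros inside |z| < 10 = 4

4


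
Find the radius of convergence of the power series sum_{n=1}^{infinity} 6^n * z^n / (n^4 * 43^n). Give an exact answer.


Step 1: General term a_n = 6^n / (n^4 * 43^n)
Step 2: By the root test, |a_n|^(1/n) = 6 / (n^(4/n) * 43) -> 6/43 as n -> infinity (since n^(4/n) -> 1)
Step 3: R = 1/lim|a_n|^(1/n) = 43/6

43/6


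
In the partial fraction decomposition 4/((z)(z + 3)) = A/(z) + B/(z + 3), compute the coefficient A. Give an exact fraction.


Step 1: Multiply both sides by (z) and set z = 0
Step 2: A = 4 / (0 + 3)
Step 3: A = 4 / 3
Step 4: A = 4/3

4/3


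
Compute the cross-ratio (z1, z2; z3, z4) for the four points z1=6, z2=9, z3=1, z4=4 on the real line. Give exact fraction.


Step 1: (z1-z3)(z2-z4) = 5 * 5 = 25
Step 2: (z1-z4)(z2-z3) = 2 * 8 = 16
Step 3: Cross-ratio = 25/16 = 25/16

25/16


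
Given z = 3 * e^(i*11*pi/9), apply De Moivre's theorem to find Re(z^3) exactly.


Step 1: By De Moivre's theorem, z^3 = 3^3 * e^(i*3*11*pi/9) = 27 * (cos(11*pi/3) + i*sin(11*pi/3))
Step 2: |z|^3 = 3^3 = 27
Step 3: Reduce the angle mod 2*pi: 11*pi/3 - 2*pi = 5*pi/3
Step 4: cos(5*pi/3) = 1/2
Step 5: Re(z^3) = 27 * 1/2 = 27/2

27/2


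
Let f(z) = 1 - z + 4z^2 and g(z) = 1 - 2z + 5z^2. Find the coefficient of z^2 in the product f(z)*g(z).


Step 1: z^2 term in f*g comes from: (1)*(5z^2) + (-z)*(-2z) + (4z^2)*(1)
Step 2: = 5 + 2 + 4
Step 3: = 11

11


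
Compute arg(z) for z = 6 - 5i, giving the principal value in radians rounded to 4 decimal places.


Step 1: z = 6 - 5i
Step 2: arg(z) = atan2(-5, 6)
Step 3: arg(z) = -0.6947

-0.6947


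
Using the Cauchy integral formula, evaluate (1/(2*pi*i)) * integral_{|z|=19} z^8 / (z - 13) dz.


Step 1: f(z) = z^8, a = 13 is inside |z| = 19
Step 2: By Cauchy integral formula: (1/(2pi*i)) * integral = f(a)
Step 3: f(13) = 13^8 = 815730721

815730721


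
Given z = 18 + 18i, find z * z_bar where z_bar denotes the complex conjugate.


Step 1: conj(z) = 18 - 18i
Step 2: z * conj(z) = 18^2 + 18^2
Step 3: = 324 + 324 = 648

648


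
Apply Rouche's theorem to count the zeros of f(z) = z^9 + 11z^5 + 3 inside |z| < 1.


Step 1: On |z| = 1 the three terms have sizes |z^9| = 1^9 = 1, |11z^5| = 11*1^5 = 11, |3| = 3
Step 2: The dominant term is g(z) = 11z^5; let h(z) = z^9 + 3 so f = g + h
Step 3: On |z| = 1: |g| = 11 and |h| <= 1 + 3 = 4
Step 4: Since 11 > 4, |h| < |g| on |z| = 1, so by Rouche f has the same number of zeros as g inside |z| < 1
Step 5: g(z) = 11z^5 has 5 zeros (at the origin, multiplicity 5) inside |z| < 1. Answer = 5

5


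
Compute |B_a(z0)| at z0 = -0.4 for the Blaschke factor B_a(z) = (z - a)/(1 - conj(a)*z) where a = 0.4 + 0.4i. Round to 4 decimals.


Step 1: Numerator z0 - a = -0.4 - (0.4 + 0.4i) = -0.8 - 0.4i
Step 2: Denominator 1 - conj(a)*z0 = 1 - (0.4 - 0.4i)*(-0.4) = 1.16 - 0.16i
Step 3: |z0 - a|^2 = (-0.8)^2 + (-0.4)^2 = 0.8; |1 - conj(a)*z0|^2 = 1.16^2 + (-0.16)^2 = 1.3712
Step 4: |B_a(-0.4)| = sqrt(0.8 / 1.3712) = sqrt(0.583431)
Step 5: = 0.7638

0.7638


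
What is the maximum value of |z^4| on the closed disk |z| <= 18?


Step 1: On |z| = 18, |f(z)| = |z|^4 = 18^4
Step 2: By maximum modulus principle, maximum is on boundary.
Step 3: Maximum = 104976 = 104976

104976


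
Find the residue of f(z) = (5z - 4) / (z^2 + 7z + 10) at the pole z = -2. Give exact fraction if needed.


Step 1: Q(z) = z^2 + 7z + 10 = (z + 2)(z + 5)
Step 2: Q'(z) = 2z + 7
Step 3: Q'(-2) = 3, P(-2) = -14
Step 4: Res = P(-2)/Q'(-2) = -14/3 = -14/3

-14/3


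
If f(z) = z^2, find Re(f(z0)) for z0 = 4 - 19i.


Step 1: z0 = 4 - 19i
Step 2: z0^2 = 4^2 - (-19)^2 - 152i
Step 3: real part = 16 - 361 = -345

-345


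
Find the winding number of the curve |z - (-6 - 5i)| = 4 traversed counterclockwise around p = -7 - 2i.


Step 1: Center c = (-6, -5), radius = 4
Step 2: |p - c|^2 = (-1)^2 + 3^2 = 10
Step 3: r^2 = 16
Step 4: |p-c| < r so winding number = 1

1


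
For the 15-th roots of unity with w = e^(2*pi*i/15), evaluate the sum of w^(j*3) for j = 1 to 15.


Step 1: The sum sum_{j=1}^{n} w^(k*j) equals n if n | k, else 0.
Step 2: Here n = 15, k = 3
Step 3: Does n divide k? 15 | 3 -> False
Step 4: Sum = 0

0


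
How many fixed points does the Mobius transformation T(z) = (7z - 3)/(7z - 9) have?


Step 1: Fixed points satisfy T(z) = z
Step 2: 7z^2 - 16z + 3 = 0
Step 3: Discriminant = (-16)^2 - 4*7*3 = 172
Step 4: Number of fixed points = 2

2


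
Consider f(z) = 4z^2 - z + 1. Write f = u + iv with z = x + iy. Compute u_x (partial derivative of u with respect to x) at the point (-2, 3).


Step 1: f(z) = 4(x+iy)^2 - (x+iy) + 1
Step 2: u = 4(x^2 - y^2) - x + 1
Step 3: u_x = 8x - 1
Step 4: At (-2, 3): u_x = -16 - 1 = -17

-17


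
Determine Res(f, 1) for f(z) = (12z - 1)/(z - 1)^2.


Step 1: Pole of order 2 at z = 1
Step 2: Res = lim d/dz [(z - 1)^2 * f(z)] as z -> 1
Step 3: (z - 1)^2 * f(z) = 12z - 1
Step 4: d/dz[12z - 1] = 12

12


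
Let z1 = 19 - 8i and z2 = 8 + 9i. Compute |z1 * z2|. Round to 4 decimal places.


Step 1: |z1| = sqrt(19^2 + (-8)^2) = sqrt(425)
Step 2: |z2| = sqrt(8^2 + 9^2) = sqrt(145)
Step 3: |z1*z2| = |z1|*|z2| = sqrt(425) * sqrt(145) = sqrt(425 * 145) = sqrt(61625)
Step 4: = 248.2438

248.2438


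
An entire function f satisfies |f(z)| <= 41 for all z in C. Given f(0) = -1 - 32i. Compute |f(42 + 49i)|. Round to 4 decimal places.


Step 1: By Liouville's theorem, a bounded entire function is constant.
Step 2: f(z) = f(0) = -1 - 32i for all z.
Step 3: |f(w)| = |-1 - 32i| = sqrt(1 + 1024)
Step 4: = 32.0156

32.0156


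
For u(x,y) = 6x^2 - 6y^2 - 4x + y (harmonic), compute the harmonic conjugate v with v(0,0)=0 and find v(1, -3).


Step 1: v_x = -u_y = 12y - 1
Step 2: v_y = u_x = 12x - 4
Step 3: v = 12xy - x - 4y + C
Step 4: v(0,0) = 0 => C = 0
Step 5: v(1, -3) = -25

-25


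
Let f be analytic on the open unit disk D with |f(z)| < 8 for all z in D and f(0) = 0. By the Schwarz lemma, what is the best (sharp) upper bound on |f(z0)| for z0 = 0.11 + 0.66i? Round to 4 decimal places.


Step 1: g = f/8 maps D -> D with g(0) = 0, so by the Schwarz lemma |g(z)| <= |z|, i.e. |f(z)| <= 8|z|; this is sharp (f(z) = 8z).
Step 2: |z0|^2 = 0.11^2 + 0.66^2 = 0.4477
Step 3: |z0| = sqrt(0.4477) = 0.669104
Step 4: Best bound = 8 * |z0| = 8 * 0.669104 = 5.3528

5.3528


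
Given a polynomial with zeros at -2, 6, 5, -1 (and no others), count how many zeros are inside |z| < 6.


Step 1: Check each root:
  z = -2: |-2| = 2 < 6
  z = 6: |6| = 6 >= 6
  z = 5: |5| = 5 < 6
  z = -1: |-1| = 1 < 6
Step 2: Count = 3

3


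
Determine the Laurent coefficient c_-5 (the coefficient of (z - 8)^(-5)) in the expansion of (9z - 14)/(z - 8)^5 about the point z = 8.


Step 1: Write the numerator in powers of (z - 8): 9z - 14 = 9(z - 8) + (9*8 - 14) = 9(z - 8) + 58
Step 2: Divide by (z - 8)^5: f(z) = 58(z - 8)^(-5) + 9(z - 8)^(-4)
Step 3: This finite sum is the Laurent series of f about z = 8.
Step 4: Coefficient of (z - 8)^(-5) = 9*8 - 14 = 58

58


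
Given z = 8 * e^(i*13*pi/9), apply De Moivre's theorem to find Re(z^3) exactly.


Step 1: By De Moivre's theorem, z^3 = 8^3 * e^(i*3*13*pi/9) = 512 * (cos(13*pi/3) + i*sin(13*pi/3))
Step 2: |z|^3 = 8^3 = 512
Step 3: Reduce the angle mod 2*pi: 13*pi/3 - 4*pi = pi/3
Step 4: cos(pi/3) = 1/2
Step 5: Re(z^3) = 512 * 1/2 = 256

256


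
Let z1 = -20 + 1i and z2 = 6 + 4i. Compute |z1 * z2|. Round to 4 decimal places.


Step 1: |z1| = sqrt((-20)^2 + 1^2) = sqrt(401)
Step 2: |z2| = sqrt(6^2 + 4^2) = sqrt(52)
Step 3: |z1*z2| = |z1|*|z2| = sqrt(401) * sqrt(52) = sqrt(401 * 52) = sqrt(20852)
Step 4: = 144.4022

144.4022


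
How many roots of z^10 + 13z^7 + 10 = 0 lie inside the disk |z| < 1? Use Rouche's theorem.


Step 1: On |z| = 1 the three terms have sizes |z^10| = 1^10 = 1, |13z^7| = 13*1^7 = 13, |10| = 10
Step 2: The dominant term is g(z) = 13z^7; let h(z) = z^10 + 10 so f = g + h
Step 3: On |z| = 1: |g| = 13 and |h| <= 1 + 10 = 11
Step 4: Since 13 > 11, |h| < |g| on |z| = 1, so by Rouche f has the same number of zeros as g inside |z| < 1
Step 5: g(z) = 13z^7 has 7 zeros (at the origin, multiplicity 7) inside |z| < 1. Answer = 7

7


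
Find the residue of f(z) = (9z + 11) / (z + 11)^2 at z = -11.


Step 1: Pole of order 2 at z = -11
Step 2: Res = lim d/dz [(z + 11)^2 * f(z)] as z -> -11
Step 3: (z + 11)^2 * f(z) = 9z + 11
Step 4: d/dz[9z + 11] = 9

9


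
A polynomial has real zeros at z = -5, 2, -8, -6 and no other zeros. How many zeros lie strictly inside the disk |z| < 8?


Step 1: Check each root:
  z = -5: |-5| = 5 < 8
  z = 2: |2| = 2 < 8
  z = -8: |-8| = 8 >= 8
  z = -6: |-6| = 6 < 8
Step 2: Count = 3

3


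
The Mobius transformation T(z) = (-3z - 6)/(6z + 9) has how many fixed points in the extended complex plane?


Step 1: Fixed points satisfy T(z) = z
Step 2: 6z^2 + 12z + 6 = 0
Step 3: Discriminant = 12^2 - 4*6*6 = 0
Step 4: Number of fixed points = 1

1


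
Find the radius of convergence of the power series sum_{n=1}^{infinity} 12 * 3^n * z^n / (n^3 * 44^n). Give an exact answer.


Step 1: General term a_n = 12 * 3^n / (n^3 * 44^n)
Step 2: By the root test, |a_n|^(1/n) = 12^(1/n) * 3 / (n^(3/n) * 44) -> 3/44 as n -> infinity (since 12^(1/n) -> 1 and n^(3/n) -> 1)
Step 3: R = 1/lim|a_n|^(1/n) = 44/3

44/3


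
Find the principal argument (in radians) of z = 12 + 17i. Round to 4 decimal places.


Step 1: z = 12 + 17i
Step 2: arg(z) = atan2(17, 12)
Step 3: arg(z) = 0.9561

0.9561


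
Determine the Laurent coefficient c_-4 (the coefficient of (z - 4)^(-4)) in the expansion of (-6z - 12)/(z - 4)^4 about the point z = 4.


Step 1: Write the numerator in powers of (z - 4): -6z - 12 = -6(z - 4) + (-6*4 - 12) = -6(z - 4) - 36
Step 2: Divide by (z - 4)^4: f(z) = -36(z - 4)^(-4) - 6(z - 4)^(-3)
Step 3: This finite sum is the Laurent series of f about z = 4.
Step 4: Coefficient of (z - 4)^(-4) = -6*4 - 12 = -36

-36


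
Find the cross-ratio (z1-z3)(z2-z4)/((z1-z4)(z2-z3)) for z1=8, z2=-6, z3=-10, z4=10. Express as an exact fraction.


Step 1: (z1-z3)(z2-z4) = 18 * (-16) = -288
Step 2: (z1-z4)(z2-z3) = (-2) * 4 = -8
Step 3: Cross-ratio = 288/8 = 36

36


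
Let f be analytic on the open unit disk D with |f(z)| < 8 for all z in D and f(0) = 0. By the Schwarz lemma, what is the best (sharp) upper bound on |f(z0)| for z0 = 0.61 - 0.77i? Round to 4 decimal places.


Step 1: g = f/8 maps D -> D with g(0) = 0, so by the Schwarz lemma |g(z)| <= |z|, i.e. |f(z)| <= 8|z|; this is sharp (f(z) = 8z).
Step 2: |z0|^2 = 0.61^2 + (-0.77)^2 = 0.965
Step 3: |z0| = sqrt(0.965) = 0.982344
Step 4: Best bound = 8 * |z0| = 8 * 0.982344 = 7.8588

7.8588


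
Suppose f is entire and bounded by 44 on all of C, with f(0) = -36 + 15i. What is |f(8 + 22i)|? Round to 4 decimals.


Step 1: By Liouville's theorem, a bounded entire function is constant.
Step 2: f(z) = f(0) = -36 + 15i for all z.
Step 3: |f(w)| = |-36 + 15i| = sqrt(1296 + 225)
Step 4: = 39.0

39.0


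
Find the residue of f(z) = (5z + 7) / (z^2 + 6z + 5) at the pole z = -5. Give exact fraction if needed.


Step 1: Q(z) = z^2 + 6z + 5 = (z + 5)(z + 1)
Step 2: Q'(z) = 2z + 6
Step 3: Q'(-5) = -4, P(-5) = -18
Step 4: Res = P(-5)/Q'(-5) = -18/(-4) = 9/2

9/2


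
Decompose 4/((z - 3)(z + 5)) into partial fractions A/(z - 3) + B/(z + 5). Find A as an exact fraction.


Step 1: Multiply both sides by (z - 3) and set z = 3
Step 2: A = 4 / (3 + 5)
Step 3: A = 4 / 8
Step 4: A = 1/2

1/2


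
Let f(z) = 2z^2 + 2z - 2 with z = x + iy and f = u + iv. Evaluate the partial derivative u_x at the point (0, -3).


Step 1: f(z) = 2(x+iy)^2 + 2(x+iy) - 2
Step 2: u = 2(x^2 - y^2) + 2x - 2
Step 3: u_x = 4x + 2
Step 4: At (0, -3): u_x = 0 + 2 = 2

2


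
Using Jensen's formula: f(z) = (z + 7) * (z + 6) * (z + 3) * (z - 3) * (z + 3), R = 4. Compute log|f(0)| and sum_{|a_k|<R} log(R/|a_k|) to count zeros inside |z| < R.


Jensen's formula: (1/2pi)*integral log|f(Re^it)|dt = log|f(0)| + sum_{|a_k|<R} log(R/|a_k|)
Step 1: f(0) = 7 * 6 * 3 * (-3) * 3 = -1134
Step 2: log|f(0)| = log|-7| + log|-6| + log|-3| + log|3| + log|-3| = 7.0335
Step 3: Zeros inside |z| < 4: -3, 3, -3
Step 4: Jensen sum = log(4/3) + log(4/3) + log(4/3) = 0.863
Step 5: n(R) = number of terms in the Jensen sum = count of zeros inside |z| < 4 = 3

3


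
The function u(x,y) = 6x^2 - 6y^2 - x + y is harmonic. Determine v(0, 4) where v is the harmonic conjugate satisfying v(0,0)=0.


Step 1: v_x = -u_y = 12y - 1
Step 2: v_y = u_x = 12x - 1
Step 3: v = 12xy - x - y + C
Step 4: v(0,0) = 0 => C = 0
Step 5: v(0, 4) = -4

-4


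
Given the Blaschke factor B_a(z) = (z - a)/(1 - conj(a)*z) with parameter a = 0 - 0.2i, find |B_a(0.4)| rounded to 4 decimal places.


Step 1: Numerator z0 - a = 0.4 - (0 - 0.2i) = 0.4 + 0.2i
Step 2: Denominator 1 - conj(a)*z0 = 1 - (0 + 0.2i)*0.4 = 1 - 0.08i
Step 3: |z0 - a|^2 = 0.4^2 + 0.2^2 = 0.2; |1 - conj(a)*z0|^2 = 1^2 + (-0.08)^2 = 1.0064
Step 4: |B_a(0.4)| = sqrt(0.2 / 1.0064) = sqrt(0.198728)
Step 5: = 0.4458

0.4458


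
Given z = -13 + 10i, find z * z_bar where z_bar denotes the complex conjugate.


Step 1: conj(z) = -13 - 10i
Step 2: z * conj(z) = (-13)^2 + 10^2
Step 3: = 169 + 100 = 269

269


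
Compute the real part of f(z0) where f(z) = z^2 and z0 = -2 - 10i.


Step 1: z0 = -2 - 10i
Step 2: z0^2 = (-2)^2 - (-10)^2 + 40i
Step 3: real part = 4 - 100 = -96

-96


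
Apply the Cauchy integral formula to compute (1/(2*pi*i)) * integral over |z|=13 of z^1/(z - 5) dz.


Step 1: f(z) = z^1, a = 5 is inside |z| = 13
Step 2: By Cauchy integral formula: (1/(2pi*i)) * integral = f(a)
Step 3: f(5) = 5^1 = 5

5


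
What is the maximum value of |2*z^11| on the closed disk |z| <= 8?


Step 1: On |z| = 8, |f(z)| = 2 * |z|^11 = 2 * 8^11
Step 2: By maximum modulus principle, maximum is on boundary.
Step 3: Maximum = 2 * 8589934592 = 17179869184

17179869184


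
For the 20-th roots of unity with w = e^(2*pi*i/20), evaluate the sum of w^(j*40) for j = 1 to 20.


Step 1: The sum sum_{j=1}^{n} w^(k*j) equals n if n | k, else 0.
Step 2: Here n = 20, k = 40
Step 3: Does n divide k? 20 | 40 -> True
Step 4: Sum = 20

20


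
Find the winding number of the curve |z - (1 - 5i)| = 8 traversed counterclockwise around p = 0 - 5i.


Step 1: Center c = (1, -5), radius = 8
Step 2: |p - c|^2 = (-1)^2 + 0^2 = 1
Step 3: r^2 = 64
Step 4: |p-c| < r so winding number = 1

1


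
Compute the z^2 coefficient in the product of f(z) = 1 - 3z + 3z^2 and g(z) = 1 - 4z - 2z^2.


Step 1: z^2 term in f*g comes from: (1)*(-2z^2) + (-3z)*(-4z) + (3z^2)*(1)
Step 2: = -2 + 12 + 3
Step 3: = 13

13


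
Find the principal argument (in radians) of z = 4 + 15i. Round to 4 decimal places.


Step 1: z = 4 + 15i
Step 2: arg(z) = atan2(15, 4)
Step 3: arg(z) = 1.3102

1.3102


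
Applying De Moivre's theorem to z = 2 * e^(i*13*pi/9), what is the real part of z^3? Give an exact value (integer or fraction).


Step 1: By De Moivre's theorem, z^3 = 2^3 * e^(i*3*13*pi/9) = 8 * (cos(13*pi/3) + i*sin(13*pi/3))
Step 2: |z|^3 = 2^3 = 8
Step 3: Reduce the angle mod 2*pi: 13*pi/3 - 4*pi = pi/3
Step 4: cos(pi/3) = 1/2
Step 5: Re(z^3) = 8 * 1/2 = 4

4


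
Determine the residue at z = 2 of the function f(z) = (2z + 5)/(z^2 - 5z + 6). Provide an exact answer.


Step 1: Q(z) = z^2 - 5z + 6 = (z - 2)(z - 3)
Step 2: Q'(z) = 2z - 5
Step 3: Q'(2) = -1, P(2) = 9
Step 4: Res = P(2)/Q'(2) = 9/(-1) = -9

-9


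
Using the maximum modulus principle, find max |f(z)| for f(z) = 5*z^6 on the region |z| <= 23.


Step 1: On |z| = 23, |f(z)| = 5 * |z|^6 = 5 * 23^6
Step 2: By maximum modulus principle, maximum is on boundary.
Step 3: Maximum = 5 * 148035889 = 740179445

740179445


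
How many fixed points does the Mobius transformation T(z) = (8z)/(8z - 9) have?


Step 1: Fixed points satisfy T(z) = z
Step 2: 8z^2 - 17z = 0
Step 3: Discriminant = (-17)^2 - 4*8*0 = 289
Step 4: Number of fixed points = 2

2


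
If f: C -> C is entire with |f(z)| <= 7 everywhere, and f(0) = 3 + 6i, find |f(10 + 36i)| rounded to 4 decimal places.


Step 1: By Liouville's theorem, a bounded entire function is constant.
Step 2: f(z) = f(0) = 3 + 6i for all z.
Step 3: |f(w)| = |3 + 6i| = sqrt(9 + 36)
Step 4: = 6.7082

6.7082


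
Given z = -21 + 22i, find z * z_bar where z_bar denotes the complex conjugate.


Step 1: conj(z) = -21 - 22i
Step 2: z * conj(z) = (-21)^2 + 22^2
Step 3: = 441 + 484 = 925

925


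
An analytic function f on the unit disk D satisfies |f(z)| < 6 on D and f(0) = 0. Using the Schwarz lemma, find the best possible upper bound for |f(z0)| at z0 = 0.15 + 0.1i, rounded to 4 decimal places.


Step 1: g = f/6 maps D -> D with g(0) = 0, so by the Schwarz lemma |g(z)| <= |z|, i.e. |f(z)| <= 6|z|; this is sharp (f(z) = 6z).
Step 2: |z0|^2 = 0.15^2 + 0.1^2 = 0.0325
Step 3: |z0| = sqrt(0.0325) = 0.180278
Step 4: Best bound = 6 * |z0| = 6 * 0.180278 = 1.0817

1.0817


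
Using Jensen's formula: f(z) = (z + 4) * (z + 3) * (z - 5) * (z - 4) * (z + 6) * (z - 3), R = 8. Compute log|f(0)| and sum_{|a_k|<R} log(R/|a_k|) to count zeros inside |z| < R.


Jensen's formula: (1/2pi)*integral log|f(Re^it)|dt = log|f(0)| + sum_{|a_k|<R} log(R/|a_k|)
Step 1: f(0) = 4 * 3 * (-5) * (-4) * 6 * (-3) = -4320
Step 2: log|f(0)| = log|-4| + log|-3| + log|5| + log|4| + log|-6| + log|3| = 8.371
Step 3: Zeros inside |z| < 8: -4, -3, 5, 4, -6, 3
Step 4: Jensen sum = log(8/4) + log(8/3) + log(8/5) + log(8/4) + log(8/6) + log(8/3) = 4.1056
Step 5: n(R) = number of terms in the Jensen sum = count of zeros inside |z| < 8 = 6

6


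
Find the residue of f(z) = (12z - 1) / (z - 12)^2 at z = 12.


Step 1: Pole of order 2 at z = 12
Step 2: Res = lim d/dz [(z - 12)^2 * f(z)] as z -> 12
Step 3: (z - 12)^2 * f(z) = 12z - 1
Step 4: d/dz[12z - 1] = 12

12


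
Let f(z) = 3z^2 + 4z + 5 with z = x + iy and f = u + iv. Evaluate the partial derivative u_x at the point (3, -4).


Step 1: f(z) = 3(x+iy)^2 + 4(x+iy) + 5
Step 2: u = 3(x^2 - y^2) + 4x + 5
Step 3: u_x = 6x + 4
Step 4: At (3, -4): u_x = 18 + 4 = 22

22


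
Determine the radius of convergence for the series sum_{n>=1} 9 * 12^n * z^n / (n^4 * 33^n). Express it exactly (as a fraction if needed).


Step 1: General term a_n = 9 * 12^n / (n^4 * 33^n)
Step 2: By the root test, |a_n|^(1/n) = 9^(1/n) * 12 / (n^(4/n) * 33) -> 12/33 as n -> infinity (since 9^(1/n) -> 1 and n^(4/n) -> 1)
Step 3: R = 1/lim|a_n|^(1/n) = 33/12 = 11/4

11/4


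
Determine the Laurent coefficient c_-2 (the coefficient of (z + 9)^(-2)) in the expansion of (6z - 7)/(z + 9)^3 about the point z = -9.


Step 1: Write the numerator in powers of (z + 9): 6z - 7 = 6(z + 9) + (6*(-9) - 7) = 6(z + 9) - 61
Step 2: Divide by (z + 9)^3: f(z) = -61(z + 9)^(-3) + 6(z + 9)^(-2)
Step 3: This finite sum is the Laurent series of f about z = -9.
Step 4: Coefficient of (z + 9)^(-2) = coefficient of (z + 9) in the re-centred numerator = 6

6


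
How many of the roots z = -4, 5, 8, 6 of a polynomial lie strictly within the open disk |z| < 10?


Step 1: Check each root:
  z = -4: |-4| = 4 < 10
  z = 5: |5| = 5 < 10
  z = 8: |8| = 8 < 10
  z = 6: |6| = 6 < 10
Step 2: Count = 4

4


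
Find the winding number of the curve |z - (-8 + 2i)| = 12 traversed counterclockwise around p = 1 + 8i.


Step 1: Center c = (-8, 2), radius = 12
Step 2: |p - c|^2 = 9^2 + 6^2 = 117
Step 3: r^2 = 144
Step 4: |p-c| < r so winding number = 1

1


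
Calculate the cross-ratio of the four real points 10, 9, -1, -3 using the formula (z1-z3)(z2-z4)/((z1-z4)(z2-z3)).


Step 1: (z1-z3)(z2-z4) = 11 * 12 = 132
Step 2: (z1-z4)(z2-z3) = 13 * 10 = 130
Step 3: Cross-ratio = 132/130 = 66/65

66/65


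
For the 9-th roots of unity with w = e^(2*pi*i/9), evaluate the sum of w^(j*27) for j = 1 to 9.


Step 1: The sum sum_{j=1}^{n} w^(k*j) equals n if n | k, else 0.
Step 2: Here n = 9, k = 27
Step 3: Does n divide k? 9 | 27 -> True
Step 4: Sum = 9

9


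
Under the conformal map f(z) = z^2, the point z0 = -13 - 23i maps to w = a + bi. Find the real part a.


Step 1: z0 = -13 - 23i
Step 2: z0^2 = (-13)^2 - (-23)^2 + 598i
Step 3: real part = 169 - 529 = -360

-360


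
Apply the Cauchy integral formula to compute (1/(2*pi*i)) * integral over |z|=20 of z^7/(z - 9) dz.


Step 1: f(z) = z^7, a = 9 is inside |z| = 20
Step 2: By Cauchy integral formula: (1/(2pi*i)) * integral = f(a)
Step 3: f(9) = 9^7 = 4782969

4782969


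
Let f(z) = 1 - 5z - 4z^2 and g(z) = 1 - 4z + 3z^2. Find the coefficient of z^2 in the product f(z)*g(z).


Step 1: z^2 term in f*g comes from: (1)*(3z^2) + (-5z)*(-4z) + (-4z^2)*(1)
Step 2: = 3 + 20 - 4
Step 3: = 19

19


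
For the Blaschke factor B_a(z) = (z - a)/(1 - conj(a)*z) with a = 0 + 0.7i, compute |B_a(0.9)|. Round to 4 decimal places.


Step 1: Numerator z0 - a = 0.9 - (0 + 0.7i) = 0.9 - 0.7i
Step 2: Denominator 1 - conj(a)*z0 = 1 - (0 - 0.7i)*0.9 = 1 + 0.63i
Step 3: |z0 - a|^2 = 0.9^2 + (-0.7)^2 = 1.3; |1 - conj(a)*z0|^2 = 1^2 + 0.63^2 = 1.3969
Step 4: |B_a(0.9)| = sqrt(1.3 / 1.3969) = sqrt(0.930632)
Step 5: = 0.9647

0.9647


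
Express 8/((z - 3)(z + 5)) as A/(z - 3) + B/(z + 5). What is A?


Step 1: Multiply both sides by (z - 3) and set z = 3
Step 2: A = 8 / (3 + 5)
Step 3: A = 8 / 8
Step 4: A = 1

1


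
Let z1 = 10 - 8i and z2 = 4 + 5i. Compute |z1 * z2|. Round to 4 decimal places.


Step 1: |z1| = sqrt(10^2 + (-8)^2) = sqrt(164)
Step 2: |z2| = sqrt(4^2 + 5^2) = sqrt(41)
Step 3: |z1*z2| = |z1|*|z2| = sqrt(164) * sqrt(41) = sqrt(164 * 41) = sqrt(6724)
Step 4: = 82.0

82.0


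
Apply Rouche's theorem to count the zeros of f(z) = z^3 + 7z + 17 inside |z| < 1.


Step 1: On |z| = 1 the three terms have sizes |z^3| = 1^3 = 1, |7z| = 7*1 = 7, |17| = 17
Step 2: The dominant term is g(z) = 17; let h(z) = z^3 + 7z so f = g + h
Step 3: On |z| = 1: |g| = 17 and |h| <= 1 + 7 = 8
Step 4: Since 17 > 8, |h| < |g| on |z| = 1, so by Rouche f has the same number of zeros as g inside |z| < 1
Step 5: g(z) = 17 is a nonzero constant with no zeros inside |z| < 1. Answer = 0

0


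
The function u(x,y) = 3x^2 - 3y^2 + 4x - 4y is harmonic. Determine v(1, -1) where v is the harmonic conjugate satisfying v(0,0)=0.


Step 1: v_x = -u_y = 6y + 4
Step 2: v_y = u_x = 6x + 4
Step 3: v = 6xy + 4x + 4y + C
Step 4: v(0,0) = 0 => C = 0
Step 5: v(1, -1) = -6

-6


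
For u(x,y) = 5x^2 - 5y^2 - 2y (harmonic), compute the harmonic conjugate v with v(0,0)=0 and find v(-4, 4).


Step 1: v_x = -u_y = 10y + 2
Step 2: v_y = u_x = 10x + 0
Step 3: v = 10xy + 2x + C
Step 4: v(0,0) = 0 => C = 0
Step 5: v(-4, 4) = -168

-168


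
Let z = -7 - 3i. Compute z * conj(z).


Step 1: conj(z) = -7 + 3i
Step 2: z * conj(z) = (-7)^2 + (-3)^2
Step 3: = 49 + 9 = 58

58


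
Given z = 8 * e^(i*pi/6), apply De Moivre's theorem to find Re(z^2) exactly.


Step 1: By De Moivre's theorem, z^2 = 8^2 * e^(i*2*pi/6) = 64 * (cos(pi/3) + i*sin(pi/3))
Step 2: |z|^2 = 8^2 = 64
Step 3: The angle pi/3 already lies in [0, 2*pi)
Step 4: cos(pi/3) = 1/2
Step 5: Re(z^2) = 64 * 1/2 = 32

32


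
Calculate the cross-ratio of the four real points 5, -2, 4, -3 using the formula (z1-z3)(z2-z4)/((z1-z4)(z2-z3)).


Step 1: (z1-z3)(z2-z4) = 1 * 1 = 1
Step 2: (z1-z4)(z2-z3) = 8 * (-6) = -48
Step 3: Cross-ratio = -1/48 = -1/48

-1/48


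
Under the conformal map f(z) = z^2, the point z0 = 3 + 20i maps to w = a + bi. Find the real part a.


Step 1: z0 = 3 + 20i
Step 2: z0^2 = 3^2 - 20^2 + 120i
Step 3: real part = 9 - 400 = -391

-391


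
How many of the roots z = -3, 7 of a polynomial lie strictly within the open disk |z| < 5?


Step 1: Check each root:
  z = -3: |-3| = 3 < 5
  z = 7: |7| = 7 >= 5
Step 2: Count = 1

1


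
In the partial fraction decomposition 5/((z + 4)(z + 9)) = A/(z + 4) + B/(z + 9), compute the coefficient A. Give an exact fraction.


Step 1: Multiply both sides by (z + 4) and set z = -4
Step 2: A = 5 / (-4 + 9)
Step 3: A = 5 / 5
Step 4: A = 1

1


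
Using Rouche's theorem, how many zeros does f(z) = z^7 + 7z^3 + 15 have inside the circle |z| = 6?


Step 1: On |z| = 6 the three terms have sizes |z^7| = 6^7 = 279936, |7z^3| = 7*6^3 = 1512, |15| = 15
Step 2: The dominant term is g(z) = z^7; let h(z) = 7z^3 + 15 so f = g + h
Step 3: On |z| = 6: |g| = 279936 and |h| <= 1512 + 15 = 1527
Step 4: Since 279936 > 1527, |h| < |g| on |z| = 6, so by Rouche f has the same number of zeros as g inside |z| < 6
Step 5: g(z) = z^7 has 7 zeros (all at the origin) inside |z| < 6. Answer = 7

7


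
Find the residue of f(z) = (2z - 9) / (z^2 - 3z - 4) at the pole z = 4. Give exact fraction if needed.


Step 1: Q(z) = z^2 - 3z - 4 = (z - 4)(z + 1)
Step 2: Q'(z) = 2z - 3
Step 3: Q'(4) = 5, P(4) = -1
Step 4: Res = P(4)/Q'(4) = -1/5 = -1/5

-1/5


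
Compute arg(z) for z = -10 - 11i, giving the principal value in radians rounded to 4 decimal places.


Step 1: z = -10 - 11i
Step 2: arg(z) = atan2(-11, -10)
Step 3: arg(z) = -2.3086

-2.3086


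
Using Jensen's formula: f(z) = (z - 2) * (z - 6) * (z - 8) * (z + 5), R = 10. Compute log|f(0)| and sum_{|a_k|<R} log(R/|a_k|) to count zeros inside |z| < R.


Jensen's formula: (1/2pi)*integral log|f(Re^it)|dt = log|f(0)| + sum_{|a_k|<R} log(R/|a_k|)
Step 1: f(0) = (-2) * (-6) * (-8) * 5 = -480
Step 2: log|f(0)| = log|2| + log|6| + log|8| + log|-5| = 6.1738
Step 3: Zeros inside |z| < 10: 2, 6, 8, -5
Step 4: Jensen sum = log(10/2) + log(10/6) + log(10/8) + log(10/5) = 3.0366
Step 5: n(R) = number of terms in the Jensen sum = count of zeros inside |z| < 10 = 4

4


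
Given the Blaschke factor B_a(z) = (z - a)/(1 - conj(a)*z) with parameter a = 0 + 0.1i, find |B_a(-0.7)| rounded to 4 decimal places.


Step 1: Numerator z0 - a = -0.7 - (0 + 0.1i) = -0.7 - 0.1i
Step 2: Denominator 1 - conj(a)*z0 = 1 - (0 - 0.1i)*(-0.7) = 1 - 0.07i
Step 3: |z0 - a|^2 = (-0.7)^2 + (-0.1)^2 = 0.5; |1 - conj(a)*z0|^2 = 1^2 + (-0.07)^2 = 1.0049
Step 4: |B_a(-0.7)| = sqrt(0.5 / 1.0049) = sqrt(0.497562)
Step 5: = 0.7054

0.7054


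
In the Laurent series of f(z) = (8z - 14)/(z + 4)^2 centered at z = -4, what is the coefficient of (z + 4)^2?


Step 1: Write the numerator in powers of (z + 4): 8z - 14 = 8(z + 4) + (8*(-4) - 14) = 8(z + 4) - 46
Step 2: Divide by (z + 4)^2: f(z) = -46(z + 4)^(-2) + 8(z + 4)^(-1)
Step 3: This finite sum is the Laurent series of f about z = -4.
Step 4: Only the powers -2 and -1 appear, so the coefficient of (z + 4)^2 = 0

0


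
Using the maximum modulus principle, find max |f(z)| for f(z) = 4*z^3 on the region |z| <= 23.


Step 1: On |z| = 23, |f(z)| = 4 * |z|^3 = 4 * 23^3
Step 2: By maximum modulus principle, maximum is on boundary.
Step 3: Maximum = 4 * 12167 = 48668

48668


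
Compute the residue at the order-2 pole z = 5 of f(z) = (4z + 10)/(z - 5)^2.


Step 1: Pole of order 2 at z = 5
Step 2: Res = lim d/dz [(z - 5)^2 * f(z)] as z -> 5
Step 3: (z - 5)^2 * f(z) = 4z + 10
Step 4: d/dz[4z + 10] = 4

4


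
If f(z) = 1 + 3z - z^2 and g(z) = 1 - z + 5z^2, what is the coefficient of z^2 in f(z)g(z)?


Step 1: z^2 term in f*g comes from: (1)*(5z^2) + (3z)*(-z) + (-z^2)*(1)
Step 2: = 5 - 3 - 1
Step 3: = 1

1


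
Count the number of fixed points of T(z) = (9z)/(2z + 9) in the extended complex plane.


Step 1: Fixed points satisfy T(z) = z
Step 2: 2z^2 = 0
Step 3: Discriminant = 0^2 - 4*2*0 = 0
Step 4: Number of fixed points = 1

1


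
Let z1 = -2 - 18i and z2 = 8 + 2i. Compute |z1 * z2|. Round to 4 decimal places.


Step 1: |z1| = sqrt((-2)^2 + (-18)^2) = sqrt(328)
Step 2: |z2| = sqrt(8^2 + 2^2) = sqrt(68)
Step 3: |z1*z2| = |z1|*|z2| = sqrt(328) * sqrt(68) = sqrt(328 * 68) = sqrt(22304)
Step 4: = 149.3452

149.3452


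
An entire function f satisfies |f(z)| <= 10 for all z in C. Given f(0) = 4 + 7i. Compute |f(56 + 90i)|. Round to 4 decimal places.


Step 1: By Liouville's theorem, a bounded entire function is constant.
Step 2: f(z) = f(0) = 4 + 7i for all z.
Step 3: |f(w)| = |4 + 7i| = sqrt(16 + 49)
Step 4: = 8.0623

8.0623


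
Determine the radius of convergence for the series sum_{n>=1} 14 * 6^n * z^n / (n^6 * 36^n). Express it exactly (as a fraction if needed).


Step 1: General term a_n = 14 * 6^n / (n^6 * 36^n)
Step 2: By the root test, |a_n|^(1/n) = 14^(1/n) * 6 / (n^(6/n) * 36) -> 6/36 as n -> infinity (since 14^(1/n) -> 1 and n^(6/n) -> 1)
Step 3: R = 1/lim|a_n|^(1/n) = 36/6 = 6

6


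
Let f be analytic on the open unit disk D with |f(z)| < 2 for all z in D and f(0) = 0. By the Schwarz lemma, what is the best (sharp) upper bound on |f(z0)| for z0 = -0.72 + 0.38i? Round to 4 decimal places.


Step 1: g = f/2 maps D -> D with g(0) = 0, so by the Schwarz lemma |g(z)| <= |z|, i.e. |f(z)| <= 2|z|; this is sharp (f(z) = 2z).
Step 2: |z0|^2 = (-0.72)^2 + 0.38^2 = 0.6628
Step 3: |z0| = sqrt(0.6628) = 0.814125
Step 4: Best bound = 2 * |z0| = 2 * 0.814125 = 1.6283

1.6283


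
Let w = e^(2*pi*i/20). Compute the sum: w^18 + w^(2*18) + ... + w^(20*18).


Step 1: The sum sum_{j=1}^{n} w^(k*j) equals n if n | k, else 0.
Step 2: Here n = 20, k = 18
Step 3: Does n divide k? 20 | 18 -> False
Step 4: Sum = 0

0


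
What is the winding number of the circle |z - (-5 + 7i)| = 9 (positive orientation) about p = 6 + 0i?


Step 1: Center c = (-5, 7), radius = 9
Step 2: |p - c|^2 = 11^2 + (-7)^2 = 170
Step 3: r^2 = 81
Step 4: |p-c| > r so winding number = 0

0


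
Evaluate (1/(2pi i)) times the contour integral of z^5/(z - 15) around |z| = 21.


Step 1: f(z) = z^5, a = 15 is inside |z| = 21
Step 2: By Cauchy integral formula: (1/(2pi*i)) * integral = f(a)
Step 3: f(15) = 15^5 = 759375

759375


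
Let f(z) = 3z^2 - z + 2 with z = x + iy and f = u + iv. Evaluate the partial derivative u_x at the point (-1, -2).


Step 1: f(z) = 3(x+iy)^2 - (x+iy) + 2
Step 2: u = 3(x^2 - y^2) - x + 2
Step 3: u_x = 6x - 1
Step 4: At (-1, -2): u_x = -6 - 1 = -7

-7


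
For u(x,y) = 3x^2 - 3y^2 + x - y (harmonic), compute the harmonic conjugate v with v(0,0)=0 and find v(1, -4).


Step 1: v_x = -u_y = 6y + 1
Step 2: v_y = u_x = 6x + 1
Step 3: v = 6xy + x + y + C
Step 4: v(0,0) = 0 => C = 0
Step 5: v(1, -4) = -27

-27


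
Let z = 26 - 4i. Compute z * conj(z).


Step 1: conj(z) = 26 + 4i
Step 2: z * conj(z) = 26^2 + (-4)^2
Step 3: = 676 + 16 = 692

692


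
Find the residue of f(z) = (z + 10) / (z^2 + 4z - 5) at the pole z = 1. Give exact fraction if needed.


Step 1: Q(z) = z^2 + 4z - 5 = (z - 1)(z + 5)
Step 2: Q'(z) = 2z + 4
Step 3: Q'(1) = 6, P(1) = 11
Step 4: Res = P(1)/Q'(1) = 11/6 = 11/6

11/6


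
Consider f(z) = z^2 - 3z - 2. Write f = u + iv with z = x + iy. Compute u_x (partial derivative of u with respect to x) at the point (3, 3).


Step 1: f(z) = (x+iy)^2 - 3(x+iy) - 2
Step 2: u = (x^2 - y^2) - 3x - 2
Step 3: u_x = 2x - 3
Step 4: At (3, 3): u_x = 6 - 3 = 3

3


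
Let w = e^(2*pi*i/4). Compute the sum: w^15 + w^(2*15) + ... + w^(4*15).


Step 1: The sum sum_{j=1}^{n} w^(k*j) equals n if n | k, else 0.
Step 2: Here n = 4, k = 15
Step 3: Does n divide k? 4 | 15 -> False
Step 4: Sum = 0

0


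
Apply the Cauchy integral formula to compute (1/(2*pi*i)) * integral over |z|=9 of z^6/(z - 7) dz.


Step 1: f(z) = z^6, a = 7 is inside |z| = 9
Step 2: By Cauchy integral formula: (1/(2pi*i)) * integral = f(a)
Step 3: f(7) = 7^6 = 117649

117649


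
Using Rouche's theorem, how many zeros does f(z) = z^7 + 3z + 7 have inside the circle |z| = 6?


Step 1: On |z| = 6 the three terms have sizes |z^7| = 6^7 = 279936, |3z| = 3*6 = 18, |7| = 7
Step 2: The dominant term is g(z) = z^7; let h(z) = 3z + 7 so f = g + h
Step 3: On |z| = 6: |g| = 279936 and |h| <= 18 + 7 = 25
Step 4: Since 279936 > 25, |h| < |g| on |z| = 6, so by Rouche f has the same number of zeros as g inside |z| < 6
Step 5: g(z) = z^7 has 7 zeros (all at the origin) inside |z| < 6. Answer = 7

7


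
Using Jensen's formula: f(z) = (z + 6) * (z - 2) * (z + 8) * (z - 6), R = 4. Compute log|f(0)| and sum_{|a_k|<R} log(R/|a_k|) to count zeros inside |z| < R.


Jensen's formula: (1/2pi)*integral log|f(Re^it)|dt = log|f(0)| + sum_{|a_k|<R} log(R/|a_k|)
Step 1: f(0) = 6 * (-2) * 8 * (-6) = 576
Step 2: log|f(0)| = log|-6| + log|2| + log|-8| + log|6| = 6.3561
Step 3: Zeros inside |z| < 4: 2
Step 4: Jensen sum = log(4/2) = 0.6931
Step 5: n(R) = number of terms in the Jensen sum = count of zeros inside |z| < 4 = 1

1


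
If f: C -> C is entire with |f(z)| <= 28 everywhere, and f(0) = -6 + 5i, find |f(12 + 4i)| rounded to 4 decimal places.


Step 1: By Liouville's theorem, a bounded entire function is constant.
Step 2: f(z) = f(0) = -6 + 5i for all z.
Step 3: |f(w)| = |-6 + 5i| = sqrt(36 + 25)
Step 4: = 7.8102

7.8102


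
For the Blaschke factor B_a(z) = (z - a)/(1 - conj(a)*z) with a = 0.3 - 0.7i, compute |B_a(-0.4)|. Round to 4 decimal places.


Step 1: Numerator z0 - a = -0.4 - (0.3 - 0.7i) = -0.7 + 0.7i
Step 2: Denominator 1 - conj(a)*z0 = 1 - (0.3 + 0.7i)*(-0.4) = 1.12 + 0.28i
Step 3: |z0 - a|^2 = (-0.7)^2 + 0.7^2 = 0.98; |1 - conj(a)*z0|^2 = 1.12^2 + 0.28^2 = 1.3328
Step 4: |B_a(-0.4)| = sqrt(0.98 / 1.3328) = sqrt(0.735294)
Step 5: = 0.8575

0.8575


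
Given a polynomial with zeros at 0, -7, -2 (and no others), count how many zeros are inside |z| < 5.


Step 1: Check each root:
  z = 0: |0| = 0 < 5
  z = -7: |-7| = 7 >= 5
  z = -2: |-2| = 2 < 5
Step 2: Count = 2

2


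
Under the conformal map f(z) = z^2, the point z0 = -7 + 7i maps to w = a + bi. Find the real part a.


Step 1: z0 = -7 + 7i
Step 2: z0^2 = (-7)^2 - 7^2 - 98i
Step 3: real part = 49 - 49 = 0

0
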